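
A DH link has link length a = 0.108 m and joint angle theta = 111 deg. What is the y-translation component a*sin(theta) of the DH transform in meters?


a*sin(theta) = 0.108*sin(111 deg) = 0.1008

0.1008 m


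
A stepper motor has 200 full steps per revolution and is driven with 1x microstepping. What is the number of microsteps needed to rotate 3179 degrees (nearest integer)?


step_size = 360/(200*1) = 360/200 = 1.800000 deg
n = 3179/(360/200) = 3179*200/360 = 1766.1111 -> 1766

1766 steps


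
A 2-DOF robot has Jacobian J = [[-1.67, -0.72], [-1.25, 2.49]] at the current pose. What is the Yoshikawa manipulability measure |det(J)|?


det(J) = -1.67*2.49 - (-0.72)*(-1.25) = -5.0583
|det(J)| = 5.0583

5.0583


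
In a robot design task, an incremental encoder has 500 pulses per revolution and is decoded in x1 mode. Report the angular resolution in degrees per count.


resolution = 360 / (PPR * 1) = 360 / 500 = 0.7200

0.7200 degrees


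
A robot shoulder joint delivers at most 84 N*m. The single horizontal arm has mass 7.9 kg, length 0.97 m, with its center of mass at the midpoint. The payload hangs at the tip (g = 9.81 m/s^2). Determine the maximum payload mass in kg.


tau_arm = m_arm*g*(L/2) = 7.9*9.81*0.97/2 = 37.5870 N*m
tau_payload = tau_max - tau_arm = 84 - 37.5870 = 46.4130
m_payload = tau_payload / (g*L) = 46.4130 / (9.81*0.97) = 4.8775

4.8775 kg


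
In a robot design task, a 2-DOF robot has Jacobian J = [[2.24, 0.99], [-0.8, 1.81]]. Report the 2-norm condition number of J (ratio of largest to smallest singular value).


JJ^T eigenvalues: trace(JJ^T) = 9.9138, det(JJ^T) = det(J)^2 = 23.48759296
s_max^2 = (9.9138 + sqrt(4.33305860))/2 = 5.99770000
s_min^2 = (9.9138 - sqrt(4.33305860))/2 = 3.91610000
kappa = s_max/s_min = sqrt(5.99770000/3.91610000) = 1.2376

1.2376


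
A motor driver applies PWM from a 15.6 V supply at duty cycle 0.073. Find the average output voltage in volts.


V_avg = V_supply * D = 15.6*0.073 = 1.1388

1.1388 V


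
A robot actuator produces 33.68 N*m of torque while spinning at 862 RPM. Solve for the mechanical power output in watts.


omega = 862 * 2*pi/60 = 90.268429 rad/s
P = tau * omega = 33.68 * 90.268429 = 3040.2407

3040.2407 W


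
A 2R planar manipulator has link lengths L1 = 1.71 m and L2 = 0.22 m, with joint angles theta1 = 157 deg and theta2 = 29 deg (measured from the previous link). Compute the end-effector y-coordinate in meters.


y = L1*sin(th1) + L2*sin(th1+th2) = 1.71*sin(157 deg) + 0.22*sin(186 deg) = 0.6452

0.6452 m


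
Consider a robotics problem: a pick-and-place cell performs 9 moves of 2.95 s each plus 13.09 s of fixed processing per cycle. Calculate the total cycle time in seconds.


T = 9*2.95 + 13.09 = 39.6400

39.6400 s


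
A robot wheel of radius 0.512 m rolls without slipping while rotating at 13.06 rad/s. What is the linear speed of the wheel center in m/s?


v = omega * r = 13.06 * 0.512 = 6.6867

6.6867 m/s


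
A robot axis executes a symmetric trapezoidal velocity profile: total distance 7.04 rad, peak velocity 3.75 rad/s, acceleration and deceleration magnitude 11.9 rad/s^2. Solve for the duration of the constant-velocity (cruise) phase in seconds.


t_acc = v/a = 0.315126 s, d_acc = v^2/(2a) = 0.590861 rad each
d_cruise = 7.04 - 2*0.590861 = 5.858278 rad
t_cruise = d_cruise/v = 5.858278/3.75 = 1.5622

1.5622 s


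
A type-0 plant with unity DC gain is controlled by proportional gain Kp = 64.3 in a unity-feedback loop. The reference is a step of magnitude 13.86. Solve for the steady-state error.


e_ss = R/(1 + Kp) = 13.86/(1 + 64.3) = 13.86/65.3000 = 0.2123

0.2123


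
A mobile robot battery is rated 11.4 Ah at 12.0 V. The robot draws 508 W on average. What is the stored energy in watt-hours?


E = capacity * V = 11.4*12.0 = 136.8000

136.8000 Wh


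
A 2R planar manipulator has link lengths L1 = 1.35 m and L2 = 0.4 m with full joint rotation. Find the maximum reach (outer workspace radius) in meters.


r_max = L1 + L2 = 1.35 + 0.4 = 1.7500

1.7500 m


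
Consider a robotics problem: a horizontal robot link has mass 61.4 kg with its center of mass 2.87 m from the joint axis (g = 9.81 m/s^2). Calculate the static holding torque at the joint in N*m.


tau = m*g*L = 61.4 * 9.81 * 2.87 = 1728.6986

1728.6986 N*m


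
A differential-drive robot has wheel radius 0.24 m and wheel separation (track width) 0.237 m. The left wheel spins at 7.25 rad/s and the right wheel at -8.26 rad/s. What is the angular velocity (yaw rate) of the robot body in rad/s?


omega = r*(wR - wL)/L = 0.24*(-8.26 - (7.25))/0.237 = -15.7063

-15.7063 rad/s


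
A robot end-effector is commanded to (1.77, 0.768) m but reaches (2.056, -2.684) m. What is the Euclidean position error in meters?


dx = 2.056 - (1.77) = 0.2860, dy = -2.684 - (0.768) = -3.4520
err = sqrt(0.081796 + 11.916304) = 3.4638

3.4638 m


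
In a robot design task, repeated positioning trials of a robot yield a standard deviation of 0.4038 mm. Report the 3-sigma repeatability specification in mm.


repeatability = 3*sigma = 3*0.4038 = 1.2114

1.2114 mm


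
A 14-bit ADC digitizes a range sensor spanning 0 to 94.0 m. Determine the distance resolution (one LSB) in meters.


res = range / 2^n = 94.0/2^14 = 94.0/16384 = 0.0057

0.0057 m


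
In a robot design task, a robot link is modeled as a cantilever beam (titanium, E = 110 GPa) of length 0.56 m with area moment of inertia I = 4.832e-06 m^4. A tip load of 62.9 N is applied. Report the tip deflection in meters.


delta = F*L^3/(3*E*I) = 62.9*0.56^3/(3*1.100e+11*4.832e-06)
      = 11.0462464/1594560 = 6.9275e-06

6.9275e-06 m


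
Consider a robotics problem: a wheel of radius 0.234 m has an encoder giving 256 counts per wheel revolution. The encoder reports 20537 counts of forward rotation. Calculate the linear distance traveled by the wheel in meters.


revs = 20537/256 = 80.222656
d = revs * 2*pi*r = 80.222656 * 2*pi*0.234 = 117.9486

117.9486 m


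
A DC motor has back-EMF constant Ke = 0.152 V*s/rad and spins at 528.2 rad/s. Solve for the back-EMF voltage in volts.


V_emf = Ke * omega = 0.152*528.2 = 80.2864

80.2864 V


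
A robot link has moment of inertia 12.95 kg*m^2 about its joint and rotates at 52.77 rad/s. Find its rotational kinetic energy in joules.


KE = (1/2)*I*omega^2 = 0.5*12.95*52.77^2 = 18030.7570

18030.7570 J


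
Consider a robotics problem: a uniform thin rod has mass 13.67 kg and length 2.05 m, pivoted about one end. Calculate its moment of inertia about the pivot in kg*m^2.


I = (1/3)*m*L^2 = (1/3)*13.67*2.05^2 = 19.1494

19.1494 kg*m^2


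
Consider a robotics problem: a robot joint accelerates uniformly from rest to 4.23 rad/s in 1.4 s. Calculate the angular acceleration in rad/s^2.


alpha = delta_omega / t = 4.23 / 1.4 = 3.0214

3.0214 rad/s^2


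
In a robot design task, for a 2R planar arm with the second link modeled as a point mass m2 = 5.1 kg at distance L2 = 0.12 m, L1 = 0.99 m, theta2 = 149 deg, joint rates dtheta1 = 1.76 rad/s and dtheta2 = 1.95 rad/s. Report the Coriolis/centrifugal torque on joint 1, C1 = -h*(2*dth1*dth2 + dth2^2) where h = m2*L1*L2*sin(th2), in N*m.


h = m2*L1*L2*sin(th2) = 5.1*0.99*0.12*sin(149 deg) = 0.312051
C1 = -h*(2*1.76*1.95 + 1.95^2) = -0.312051*10.6665 = -3.3285

-3.3285 N*m


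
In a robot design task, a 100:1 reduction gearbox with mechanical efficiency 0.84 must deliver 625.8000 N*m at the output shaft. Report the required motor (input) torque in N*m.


tau_in = tau_out / (N * eta) = 625.8000 / (100 * 0.84) = 7.4500

7.4500 N*m


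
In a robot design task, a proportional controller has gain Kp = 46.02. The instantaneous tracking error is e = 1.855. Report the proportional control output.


u_P = Kp * e = 46.02 * 1.855 = 85.3671

85.3671


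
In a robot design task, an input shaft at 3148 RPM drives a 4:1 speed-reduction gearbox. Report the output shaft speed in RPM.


omega_out = omega_in / N = 3148 / 4 = 787.0000

787.0000 RPM


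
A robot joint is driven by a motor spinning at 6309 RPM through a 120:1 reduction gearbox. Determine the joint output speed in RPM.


omega_joint = omega_motor / N = 6309 / 120 = 52.5750

52.5750 RPM


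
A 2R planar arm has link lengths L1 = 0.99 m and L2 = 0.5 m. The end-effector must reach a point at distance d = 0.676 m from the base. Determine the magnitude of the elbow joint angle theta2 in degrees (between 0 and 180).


cos(th2) = (d^2 - L1^2 - L2^2)/(2*L1*L2) = (0.676^2 - 0.99^2 - 0.5^2)/(2*0.99*0.5) = -0.78093333
th2 = acos(-0.78093333) = 141.3461 deg

141.3461 degrees


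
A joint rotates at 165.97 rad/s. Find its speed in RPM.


RPM = 165.97 * 60/(2*pi) = 1584.8968

1584.8968 RPM


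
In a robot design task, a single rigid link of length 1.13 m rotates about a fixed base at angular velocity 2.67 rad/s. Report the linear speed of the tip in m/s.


v = L*omega = 1.13 * 2.67 = 3.0171

3.0171 m/s


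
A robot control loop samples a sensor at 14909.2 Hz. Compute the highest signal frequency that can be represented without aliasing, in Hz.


f_max = f_s/2 = 14909.2/2 = 7454.6000

7454.6000 Hz


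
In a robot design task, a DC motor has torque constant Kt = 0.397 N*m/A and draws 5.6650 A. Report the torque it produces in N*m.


tau = Kt * I = 0.397*5.6650 = 2.2490

2.2490 N*m


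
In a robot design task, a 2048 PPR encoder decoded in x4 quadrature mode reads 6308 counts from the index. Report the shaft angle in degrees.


angle = counts * 360 / (PPR*4) = 6308 * 360 / 8192 = 277.2070

277.2070 degrees


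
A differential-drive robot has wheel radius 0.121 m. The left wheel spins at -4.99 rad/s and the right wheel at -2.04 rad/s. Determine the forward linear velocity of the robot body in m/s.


v = r*(wR + wL)/2 = 0.121*(-2.04 + -4.99)/2 = -0.4253

-0.4253 m/s


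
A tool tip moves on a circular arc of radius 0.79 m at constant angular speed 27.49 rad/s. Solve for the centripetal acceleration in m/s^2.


a_c = omega^2 * r = 27.49^2 * 0.79 = 597.0031

597.0031 m/s^2


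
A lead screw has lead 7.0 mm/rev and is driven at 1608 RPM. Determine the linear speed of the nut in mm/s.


v = lead * (RPM/60) = 7.0*1608/60 = 187.6000

187.6000 mm/s


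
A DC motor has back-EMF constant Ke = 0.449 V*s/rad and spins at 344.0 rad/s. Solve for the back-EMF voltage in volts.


V_emf = Ke * omega = 0.449*344.0 = 154.4560

154.4560 V


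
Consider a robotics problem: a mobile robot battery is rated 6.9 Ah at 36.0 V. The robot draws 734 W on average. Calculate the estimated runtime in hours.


E = 6.9*36.0 = 248.4000 Wh
t = E/P = 248.4000/734 = 0.3384

0.3384 hours


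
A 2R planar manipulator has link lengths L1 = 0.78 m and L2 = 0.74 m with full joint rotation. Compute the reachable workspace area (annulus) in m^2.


r_max = L1 + L2 = 1.5200, r_min = |L1 - L2| = 0.0400
A = pi*(r_max^2 - r_min^2) = pi*(2.3104 - 0.0016) = 7.2533

7.2533 m^2


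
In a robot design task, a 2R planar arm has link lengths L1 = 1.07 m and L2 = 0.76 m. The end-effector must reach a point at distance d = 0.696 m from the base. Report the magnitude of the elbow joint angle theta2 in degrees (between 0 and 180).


cos(th2) = (d^2 - L1^2 - L2^2)/(2*L1*L2) = (0.696^2 - 1.07^2 - 0.76^2)/(2*1.07*0.76) = -0.76124201
th2 = acos(-0.76124201) = 139.5738 deg

139.5738 degrees


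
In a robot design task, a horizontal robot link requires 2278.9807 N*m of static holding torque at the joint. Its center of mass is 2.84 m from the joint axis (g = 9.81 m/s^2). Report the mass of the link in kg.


m = tau / (g*L) = 2278.9807 / (9.81 * 2.84) = 81.8000

81.8000 kg


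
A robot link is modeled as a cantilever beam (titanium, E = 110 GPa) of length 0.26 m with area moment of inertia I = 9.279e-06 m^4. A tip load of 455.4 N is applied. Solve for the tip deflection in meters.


delta = F*L^3/(3*E*I) = 455.4*0.26^3/(3*1.100e+11*9.279e-06)
      = 8.0041104/3062070 = 2.6140e-06

2.6140e-06 m


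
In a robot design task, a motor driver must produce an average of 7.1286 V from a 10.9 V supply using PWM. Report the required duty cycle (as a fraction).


D = V_avg/V_supply = 7.1286/10.9 = 0.6540

0.6540


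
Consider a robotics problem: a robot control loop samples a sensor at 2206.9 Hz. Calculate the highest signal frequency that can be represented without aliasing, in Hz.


f_max = f_s/2 = 2206.9/2 = 1103.4500

1103.4500 Hz


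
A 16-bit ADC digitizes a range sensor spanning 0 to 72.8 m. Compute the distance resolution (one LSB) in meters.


res = range / 2^n = 72.8/2^16 = 72.8/65536 = 0.0011

0.0011 m


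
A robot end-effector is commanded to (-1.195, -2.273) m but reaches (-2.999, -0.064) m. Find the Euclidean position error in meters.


dx = -2.999 - (-1.195) = -1.8040, dy = -0.064 - (-2.273) = 2.2090
err = sqrt(3.254416 + 4.879681) = 2.8520

2.8520 m


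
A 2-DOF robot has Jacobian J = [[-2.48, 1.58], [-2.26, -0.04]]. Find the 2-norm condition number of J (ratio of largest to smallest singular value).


JJ^T eigenvalues: trace(JJ^T) = 13.7560, det(JJ^T) = det(J)^2 = 13.46890000
s_max^2 = (13.7560 + sqrt(135.35193600))/2 = 12.69504255
s_min^2 = (13.7560 - sqrt(135.35193600))/2 = 1.06095745
kappa = s_max/s_min = sqrt(12.69504255/1.06095745) = 3.4591

3.4591


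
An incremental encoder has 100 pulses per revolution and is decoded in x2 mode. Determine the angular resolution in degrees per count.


resolution = 360 / (PPR * 2) = 360 / 200 = 1.8000

1.8000 degrees


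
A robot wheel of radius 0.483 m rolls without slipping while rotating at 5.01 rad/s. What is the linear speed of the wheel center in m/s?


v = omega * r = 5.01 * 0.483 = 2.4198

2.4198 m/s


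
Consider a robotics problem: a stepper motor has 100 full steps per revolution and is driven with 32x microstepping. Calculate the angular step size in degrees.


step = 360/(100*32) = 360/3200 = 0.1125

0.1125 degrees


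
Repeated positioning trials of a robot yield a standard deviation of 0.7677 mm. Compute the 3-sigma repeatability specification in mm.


repeatability = 3*sigma = 3*0.7677 = 2.3031

2.3031 mm


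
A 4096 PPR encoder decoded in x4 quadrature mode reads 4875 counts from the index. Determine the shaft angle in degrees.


angle = counts * 360 / (PPR*4) = 4875 * 360 / 16384 = 107.1167

107.1167 degrees


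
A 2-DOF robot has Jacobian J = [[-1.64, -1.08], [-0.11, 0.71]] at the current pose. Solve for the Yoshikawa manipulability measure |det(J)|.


det(J) = -1.64*0.71 - (-1.08)*(-0.11) = -1.2832
|det(J)| = 1.2832

1.2832


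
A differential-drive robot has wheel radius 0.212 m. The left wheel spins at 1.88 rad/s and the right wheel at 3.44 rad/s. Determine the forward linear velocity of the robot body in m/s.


v = r*(wR + wL)/2 = 0.212*(3.44 + 1.88)/2 = 0.5639

0.5639 m/s


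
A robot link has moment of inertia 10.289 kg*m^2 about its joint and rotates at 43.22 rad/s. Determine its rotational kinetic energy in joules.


KE = (1/2)*I*omega^2 = 0.5*10.289*43.22^2 = 9609.7634

9609.7634 J


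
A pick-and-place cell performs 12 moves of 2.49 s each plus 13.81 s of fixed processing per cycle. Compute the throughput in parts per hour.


T_cycle = 12*2.49 + 13.81 = 43.6900 s
rate = 3600/T = 82.3987

82.3987 parts/hour


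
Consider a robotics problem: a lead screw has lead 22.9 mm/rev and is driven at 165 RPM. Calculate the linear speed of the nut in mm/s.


v = lead * (RPM/60) = 22.9*165/60 = 62.9750

62.9750 mm/s


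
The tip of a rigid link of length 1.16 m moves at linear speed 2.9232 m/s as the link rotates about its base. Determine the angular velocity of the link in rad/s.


omega = v / L = 2.9232 / 1.16 = 2.5200

2.5200 rad/s


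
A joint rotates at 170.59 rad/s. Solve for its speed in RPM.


RPM = 170.59 * 60/(2*pi) = 1629.0145

1629.0145 RPM


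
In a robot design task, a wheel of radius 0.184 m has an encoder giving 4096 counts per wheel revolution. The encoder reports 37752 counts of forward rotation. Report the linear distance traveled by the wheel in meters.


revs = 37752/4096 = 9.216797
d = revs * 2*pi*r = 9.216797 * 2*pi*0.184 = 10.6556

10.6556 m


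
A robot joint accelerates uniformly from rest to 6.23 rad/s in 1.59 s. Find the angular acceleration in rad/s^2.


alpha = delta_omega / t = 6.23 / 1.59 = 3.9182

3.9182 rad/s^2


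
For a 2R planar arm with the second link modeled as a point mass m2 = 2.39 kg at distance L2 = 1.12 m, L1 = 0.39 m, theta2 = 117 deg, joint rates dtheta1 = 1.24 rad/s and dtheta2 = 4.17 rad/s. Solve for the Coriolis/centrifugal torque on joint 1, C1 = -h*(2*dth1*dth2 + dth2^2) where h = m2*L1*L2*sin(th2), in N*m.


h = m2*L1*L2*sin(th2) = 2.39*0.39*1.12*sin(117 deg) = 0.930168
C1 = -h*(2*1.24*4.17 + 4.17^2) = -0.930168*27.7305 = -25.7940

-25.7940 N*m


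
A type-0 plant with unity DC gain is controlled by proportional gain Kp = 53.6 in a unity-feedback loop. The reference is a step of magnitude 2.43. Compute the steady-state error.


e_ss = R/(1 + Kp) = 2.43/(1 + 53.6) = 2.43/54.6000 = 0.0445

0.0445


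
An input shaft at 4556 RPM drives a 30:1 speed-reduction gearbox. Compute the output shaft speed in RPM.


omega_out = omega_in / N = 4556 / 30 = 151.8667

151.8667 RPM


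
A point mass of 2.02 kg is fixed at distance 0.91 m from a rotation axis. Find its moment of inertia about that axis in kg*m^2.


I = m*r^2 = 2.02*0.91^2 = 1.6728

1.6728 kg*m^2


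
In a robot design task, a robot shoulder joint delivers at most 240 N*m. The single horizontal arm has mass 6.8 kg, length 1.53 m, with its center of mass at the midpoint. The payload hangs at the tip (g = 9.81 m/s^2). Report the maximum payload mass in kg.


tau_arm = m_arm*g*(L/2) = 6.8*9.81*1.53/2 = 51.0316 N*m
tau_payload = tau_max - tau_arm = 240 - 51.0316 = 188.9684
m_payload = tau_payload / (g*L) = 188.9684 / (9.81*1.53) = 12.5901

12.5901 kg


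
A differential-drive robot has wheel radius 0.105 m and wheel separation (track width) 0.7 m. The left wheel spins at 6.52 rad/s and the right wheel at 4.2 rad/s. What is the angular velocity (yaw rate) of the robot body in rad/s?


omega = r*(wR - wL)/L = 0.105*(4.2 - (6.52))/0.7 = -0.3480

-0.3480 rad/s


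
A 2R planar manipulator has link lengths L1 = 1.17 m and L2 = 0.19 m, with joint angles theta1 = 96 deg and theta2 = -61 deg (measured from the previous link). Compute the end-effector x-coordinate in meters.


x = L1*cos(th1) + L2*cos(th1+th2) = 1.17*cos(96 deg) + 0.19*cos(35 deg) = 0.0333

0.0333 m


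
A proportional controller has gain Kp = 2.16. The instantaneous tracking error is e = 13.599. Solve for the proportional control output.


u_P = Kp * e = 2.16 * 13.599 = 29.3738

29.3738


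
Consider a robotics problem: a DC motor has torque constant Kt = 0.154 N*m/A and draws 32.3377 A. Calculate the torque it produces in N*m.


tau = Kt * I = 0.154*32.3377 = 4.9800

4.9800 N*m


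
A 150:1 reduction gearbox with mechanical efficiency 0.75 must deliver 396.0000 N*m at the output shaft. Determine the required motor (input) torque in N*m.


tau_in = tau_out / (N * eta) = 396.0000 / (150 * 0.75) = 3.5200

3.5200 N*m


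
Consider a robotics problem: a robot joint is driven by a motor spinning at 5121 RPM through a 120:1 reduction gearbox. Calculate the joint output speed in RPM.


omega_joint = omega_motor / N = 5121 / 120 = 42.6750

42.6750 RPM


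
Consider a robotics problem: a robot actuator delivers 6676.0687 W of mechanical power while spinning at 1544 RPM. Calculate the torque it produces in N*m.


omega = 1544 * 2*pi/60 = 161.687302 rad/s
tau = P / omega = 6676.0687 / 161.687302 = 41.2900

41.2900 N*m


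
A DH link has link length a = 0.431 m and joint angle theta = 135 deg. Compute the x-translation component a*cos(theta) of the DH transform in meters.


a*cos(theta) = 0.431*cos(135 deg) = -0.3048

-0.3048 m


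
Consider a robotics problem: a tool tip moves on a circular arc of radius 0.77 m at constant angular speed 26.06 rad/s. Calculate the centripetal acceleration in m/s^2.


a_c = omega^2 * r = 26.06^2 * 0.77 = 522.9252

522.9252 m/s^2


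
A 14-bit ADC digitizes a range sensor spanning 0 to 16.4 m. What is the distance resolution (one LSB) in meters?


res = range / 2^n = 16.4/2^14 = 16.4/16384 = 0.0010

0.0010 m


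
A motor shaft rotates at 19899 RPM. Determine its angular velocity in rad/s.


omega = 19899 * 2*pi/60 = 2083.8184

2083.8184 rad/s


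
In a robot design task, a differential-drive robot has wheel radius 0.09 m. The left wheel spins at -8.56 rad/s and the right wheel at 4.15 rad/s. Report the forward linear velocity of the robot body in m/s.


v = r*(wR + wL)/2 = 0.09*(4.15 + -8.56)/2 = -0.1984

-0.1984 m/s


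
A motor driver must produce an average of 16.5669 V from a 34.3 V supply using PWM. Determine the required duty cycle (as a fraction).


D = V_avg/V_supply = 16.5669/34.3 = 0.4830

0.4830


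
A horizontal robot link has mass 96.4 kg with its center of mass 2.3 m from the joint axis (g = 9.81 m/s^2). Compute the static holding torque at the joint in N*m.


tau = m*g*L = 96.4 * 9.81 * 2.3 = 2175.0732

2175.0732 N*m


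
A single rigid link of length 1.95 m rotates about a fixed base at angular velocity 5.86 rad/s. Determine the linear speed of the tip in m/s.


v = L*omega = 1.95 * 5.86 = 11.4270

11.4270 m/s


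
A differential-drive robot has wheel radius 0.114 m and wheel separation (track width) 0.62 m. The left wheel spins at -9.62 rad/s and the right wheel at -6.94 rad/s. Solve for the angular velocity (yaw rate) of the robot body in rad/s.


omega = r*(wR - wL)/L = 0.114*(-6.94 - (-9.62))/0.62 = 0.4928

0.4928 rad/s


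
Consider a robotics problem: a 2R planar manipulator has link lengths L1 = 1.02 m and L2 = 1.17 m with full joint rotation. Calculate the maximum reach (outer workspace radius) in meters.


r_max = L1 + L2 = 1.02 + 1.17 = 2.1900

2.1900 m


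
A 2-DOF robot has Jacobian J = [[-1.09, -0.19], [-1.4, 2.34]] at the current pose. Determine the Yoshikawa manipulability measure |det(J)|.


det(J) = -1.09*2.34 - (-0.19)*(-1.4) = -2.8166
|det(J)| = 2.8166

2.8166


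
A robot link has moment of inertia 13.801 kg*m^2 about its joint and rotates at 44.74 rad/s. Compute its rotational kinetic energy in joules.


KE = (1/2)*I*omega^2 = 0.5*13.801*44.74^2 = 13812.5073

13812.5073 J


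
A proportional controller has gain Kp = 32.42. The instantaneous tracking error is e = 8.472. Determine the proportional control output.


u_P = Kp * e = 32.42 * 8.472 = 274.6622

274.6622


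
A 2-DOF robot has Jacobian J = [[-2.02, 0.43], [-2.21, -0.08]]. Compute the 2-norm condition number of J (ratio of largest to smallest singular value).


JJ^T eigenvalues: trace(JJ^T) = 9.1558, det(JJ^T) = det(J)^2 = 1.23632161
s_max^2 = (9.1558 + sqrt(78.88338720))/2 = 9.01871601
s_min^2 = (9.1558 - sqrt(78.88338720))/2 = 0.13708399
kappa = s_max/s_min = sqrt(9.01871601/0.13708399) = 8.1111

8.1111


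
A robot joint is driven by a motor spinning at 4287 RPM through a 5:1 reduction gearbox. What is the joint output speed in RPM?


omega_joint = omega_motor / N = 4287 / 5 = 857.4000

857.4000 RPM


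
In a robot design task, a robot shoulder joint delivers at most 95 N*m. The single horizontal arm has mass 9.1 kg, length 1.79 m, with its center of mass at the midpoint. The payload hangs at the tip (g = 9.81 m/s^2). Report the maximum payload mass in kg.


tau_arm = m_arm*g*(L/2) = 9.1*9.81*1.79/2 = 79.8975 N*m
tau_payload = tau_max - tau_arm = 95 - 79.8975 = 15.1025
m_payload = tau_payload / (g*L) = 15.1025 / (9.81*1.79) = 0.8601

0.8601 kg


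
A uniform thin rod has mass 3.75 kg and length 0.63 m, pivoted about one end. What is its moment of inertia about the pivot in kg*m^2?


I = (1/3)*m*L^2 = (1/3)*3.75*0.63^2 = 0.4961

0.4961 kg*m^2


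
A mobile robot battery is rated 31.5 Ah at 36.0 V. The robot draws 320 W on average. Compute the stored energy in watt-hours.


E = capacity * V = 31.5*36.0 = 1134.0000

1134.0000 Wh


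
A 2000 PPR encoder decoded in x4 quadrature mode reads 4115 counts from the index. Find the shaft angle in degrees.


angle = counts * 360 / (PPR*4) = 4115 * 360 / 8000 = 185.1750

185.1750 degrees


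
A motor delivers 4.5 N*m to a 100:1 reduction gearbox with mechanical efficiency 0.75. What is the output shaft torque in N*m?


tau_out = tau_in * N * eta = 4.5 * 100 * 0.75 = 337.5000

337.5000 N*m


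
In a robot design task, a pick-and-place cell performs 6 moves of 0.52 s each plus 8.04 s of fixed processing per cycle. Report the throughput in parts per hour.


T_cycle = 6*0.52 + 8.04 = 11.1600 s
rate = 3600/T = 322.5806

322.5806 parts/hour


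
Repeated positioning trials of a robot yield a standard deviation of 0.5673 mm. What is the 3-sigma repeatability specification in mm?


repeatability = 3*sigma = 3*0.5673 = 1.7019

1.7019 mm


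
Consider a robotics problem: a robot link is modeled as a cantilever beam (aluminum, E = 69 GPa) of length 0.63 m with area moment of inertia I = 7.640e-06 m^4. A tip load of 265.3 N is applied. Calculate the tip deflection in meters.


delta = F*L^3/(3*E*I) = 265.3*0.63^3/(3*6.900e+10*7.640e-06)
      = 66.3374691/1581480 = 4.1946e-05

4.1946e-05 m


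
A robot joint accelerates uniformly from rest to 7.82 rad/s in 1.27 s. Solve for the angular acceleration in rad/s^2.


alpha = delta_omega / t = 7.82 / 1.27 = 6.1575

6.1575 rad/s^2


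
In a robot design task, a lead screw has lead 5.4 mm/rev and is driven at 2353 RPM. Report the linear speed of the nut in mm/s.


v = lead * (RPM/60) = 5.4*2353/60 = 211.7700

211.7700 mm/s


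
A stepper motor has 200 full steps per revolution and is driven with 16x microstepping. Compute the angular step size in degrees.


step = 360/(200*16) = 360/3200 = 0.1125

0.1125 degrees


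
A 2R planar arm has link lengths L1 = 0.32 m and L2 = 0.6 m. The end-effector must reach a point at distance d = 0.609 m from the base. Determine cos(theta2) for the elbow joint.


cos(th2) = (d^2 - L1^2 - L2^2)/(2*L1*L2) = (0.609^2 - 0.32^2 - 0.6^2)/(2*0.32*0.6) = -0.2383

-0.2383


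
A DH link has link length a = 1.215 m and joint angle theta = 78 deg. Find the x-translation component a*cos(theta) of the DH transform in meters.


a*cos(theta) = 1.215*cos(78 deg) = 0.2526

0.2526 m


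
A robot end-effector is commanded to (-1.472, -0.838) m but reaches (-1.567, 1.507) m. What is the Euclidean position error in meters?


dx = -1.567 - (-1.472) = -0.0950, dy = 1.507 - (-0.838) = 2.3450
err = sqrt(0.009025 + 5.499025) = 2.3469

2.3469 m


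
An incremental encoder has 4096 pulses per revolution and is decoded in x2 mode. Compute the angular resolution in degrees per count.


resolution = 360 / (PPR * 2) = 360 / 8192 = 0.0439

0.0439 degrees


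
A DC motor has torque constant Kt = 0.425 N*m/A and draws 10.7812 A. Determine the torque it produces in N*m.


tau = Kt * I = 0.425*10.7812 = 4.5820

4.5820 N*m


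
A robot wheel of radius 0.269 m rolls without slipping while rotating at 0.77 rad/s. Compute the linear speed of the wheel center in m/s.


v = omega * r = 0.77 * 0.269 = 0.2071

0.2071 m/s


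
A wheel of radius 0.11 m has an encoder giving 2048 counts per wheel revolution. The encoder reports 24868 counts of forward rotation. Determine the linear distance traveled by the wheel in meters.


revs = 24868/2048 = 12.142578
d = revs * 2*pi*r = 12.142578 * 2*pi*0.11 = 8.3923

8.3923 m


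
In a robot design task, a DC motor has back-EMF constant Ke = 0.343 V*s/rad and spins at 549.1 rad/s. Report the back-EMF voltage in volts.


V_emf = Ke * omega = 0.343*549.1 = 188.3413

188.3413 V


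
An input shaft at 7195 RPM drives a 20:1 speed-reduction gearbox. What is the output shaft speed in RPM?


omega_out = omega_in / N = 7195 / 20 = 359.7500

359.7500 RPM


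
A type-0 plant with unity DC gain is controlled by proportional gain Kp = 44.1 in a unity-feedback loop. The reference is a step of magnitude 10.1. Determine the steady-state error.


e_ss = R/(1 + Kp) = 10.1/(1 + 44.1) = 10.1/45.1000 = 0.2239

0.2239


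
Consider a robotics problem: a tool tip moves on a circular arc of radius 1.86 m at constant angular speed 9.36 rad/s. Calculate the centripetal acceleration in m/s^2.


a_c = omega^2 * r = 9.36^2 * 1.86 = 162.9539

162.9539 m/s^2


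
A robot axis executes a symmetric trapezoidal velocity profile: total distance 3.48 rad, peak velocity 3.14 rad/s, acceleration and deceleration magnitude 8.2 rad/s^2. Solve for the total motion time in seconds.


t_acc = v/a = 3.14/8.2 = 0.382927 s
d_acc = v^2/(2a) = 0.601195 rad (each ramp)
d_cruise = 3.48 - 2*0.601195 = 2.277610 rad
t_cruise = 2.277610/3.14 = 0.725354 s
t_total = 2*0.382927 + 0.725354 = 1.4912

1.4912 s


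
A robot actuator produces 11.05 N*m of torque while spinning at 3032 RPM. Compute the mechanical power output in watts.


omega = 3032 * 2*pi/60 = 317.510298 rad/s
P = tau * omega = 11.05 * 317.510298 = 3508.4888

3508.4888 W


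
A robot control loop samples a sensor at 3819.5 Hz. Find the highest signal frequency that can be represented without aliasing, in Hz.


f_max = f_s/2 = 3819.5/2 = 1909.7500

1909.7500 Hz


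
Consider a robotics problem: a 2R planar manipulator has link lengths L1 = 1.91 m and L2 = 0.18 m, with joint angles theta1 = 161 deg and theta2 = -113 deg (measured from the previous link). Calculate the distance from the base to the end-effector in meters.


x = L1*cos(th1) + L2*cos(th1+th2) = -1.685497
y = L1*sin(th1) + L2*sin(th1+th2) = 0.755601
d = sqrt(x^2 + y^2) = sqrt(2.840900 + 0.570933) = 1.8471

1.8471 m


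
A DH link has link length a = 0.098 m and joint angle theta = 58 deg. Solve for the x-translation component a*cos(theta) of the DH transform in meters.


a*cos(theta) = 0.098*cos(58 deg) = 0.0519

0.0519 m


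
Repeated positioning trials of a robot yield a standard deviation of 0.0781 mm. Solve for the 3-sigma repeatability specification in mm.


repeatability = 3*sigma = 3*0.0781 = 0.2343

0.2343 mm


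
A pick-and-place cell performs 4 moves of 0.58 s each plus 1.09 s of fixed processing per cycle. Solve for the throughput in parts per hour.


T_cycle = 4*0.58 + 1.09 = 3.4100 s
rate = 3600/T = 1055.7185

1055.7185 parts/hour


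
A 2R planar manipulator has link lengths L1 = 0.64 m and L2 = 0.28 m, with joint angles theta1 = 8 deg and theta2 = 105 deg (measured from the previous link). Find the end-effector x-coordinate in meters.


x = L1*cos(th1) + L2*cos(th1+th2) = 0.64*cos(8 deg) + 0.28*cos(113 deg) = 0.5244

0.5244 m


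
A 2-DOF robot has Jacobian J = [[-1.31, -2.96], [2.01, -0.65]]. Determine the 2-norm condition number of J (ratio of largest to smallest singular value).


JJ^T eigenvalues: trace(JJ^T) = 14.9403, det(JJ^T) = det(J)^2 = 46.25496121
s_max^2 = (14.9403 + sqrt(38.19271925))/2 = 10.56016291
s_min^2 = (14.9403 - sqrt(38.19271925))/2 = 4.38013709
kappa = s_max/s_min = sqrt(10.56016291/4.38013709) = 1.5527

1.5527


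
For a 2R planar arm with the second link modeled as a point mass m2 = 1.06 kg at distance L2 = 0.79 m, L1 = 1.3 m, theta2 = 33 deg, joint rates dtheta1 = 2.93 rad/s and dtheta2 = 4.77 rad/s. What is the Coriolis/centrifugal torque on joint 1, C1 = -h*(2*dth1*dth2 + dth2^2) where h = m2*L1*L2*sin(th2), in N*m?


h = m2*L1*L2*sin(th2) = 1.06*1.3*0.79*sin(33 deg) = 0.592905
C1 = -h*(2*2.93*4.77 + 4.77^2) = -0.592905*50.7051 = -30.0633

-30.0633 N*m


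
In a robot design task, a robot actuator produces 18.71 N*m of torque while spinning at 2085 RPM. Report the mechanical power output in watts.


omega = 2085 * 2*pi/60 = 218.340689 rad/s
P = tau * omega = 18.71 * 218.340689 = 4085.1543

4085.1543 W


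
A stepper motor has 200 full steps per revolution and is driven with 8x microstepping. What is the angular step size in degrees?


step = 360/(200*8) = 360/1600 = 0.2250

0.2250 degrees


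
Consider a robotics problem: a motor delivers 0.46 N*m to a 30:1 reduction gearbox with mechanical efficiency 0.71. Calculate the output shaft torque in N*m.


tau_out = tau_in * N * eta = 0.46 * 30 * 0.71 = 9.7980

9.7980 N*m


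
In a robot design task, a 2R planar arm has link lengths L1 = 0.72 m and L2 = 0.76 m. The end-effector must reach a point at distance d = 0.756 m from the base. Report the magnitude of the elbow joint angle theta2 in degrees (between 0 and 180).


cos(th2) = (d^2 - L1^2 - L2^2)/(2*L1*L2) = (0.756^2 - 0.72^2 - 0.76^2)/(2*0.72*0.76) = -0.47922515
th2 = acos(-0.47922515) = 118.6348 deg

118.6348 degrees


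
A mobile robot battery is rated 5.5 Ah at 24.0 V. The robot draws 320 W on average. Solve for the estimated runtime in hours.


E = 5.5*24.0 = 132.0000 Wh
t = E/P = 132.0000/320 = 0.4125

0.4125 hours


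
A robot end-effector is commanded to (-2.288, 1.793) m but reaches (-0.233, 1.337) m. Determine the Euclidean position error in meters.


dx = -0.233 - (-2.288) = 2.0550, dy = 1.337 - (1.793) = -0.4560
err = sqrt(4.223025 + 0.207936) = 2.1050

2.1050 m


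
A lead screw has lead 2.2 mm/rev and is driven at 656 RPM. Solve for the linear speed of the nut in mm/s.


v = lead * (RPM/60) = 2.2*656/60 = 24.0533

24.0533 mm/s


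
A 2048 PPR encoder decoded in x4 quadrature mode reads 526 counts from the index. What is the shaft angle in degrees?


angle = counts * 360 / (PPR*4) = 526 * 360 / 8192 = 23.1152

23.1152 degrees


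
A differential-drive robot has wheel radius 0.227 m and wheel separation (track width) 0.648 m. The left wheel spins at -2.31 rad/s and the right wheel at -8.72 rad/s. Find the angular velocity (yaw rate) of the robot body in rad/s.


omega = r*(wR - wL)/L = 0.227*(-8.72 - (-2.31))/0.648 = -2.2455

-2.2455 rad/s


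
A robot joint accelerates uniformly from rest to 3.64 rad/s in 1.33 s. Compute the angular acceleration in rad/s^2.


alpha = delta_omega / t = 3.64 / 1.33 = 2.7368

2.7368 rad/s^2


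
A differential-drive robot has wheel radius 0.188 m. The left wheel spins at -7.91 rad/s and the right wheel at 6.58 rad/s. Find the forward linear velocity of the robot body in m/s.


v = r*(wR + wL)/2 = 0.188*(6.58 + -7.91)/2 = -0.1250

-0.1250 m/s


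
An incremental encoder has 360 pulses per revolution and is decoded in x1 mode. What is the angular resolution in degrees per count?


resolution = 360 / (PPR * 1) = 360 / 360 = 1.0000

1.0000 degrees


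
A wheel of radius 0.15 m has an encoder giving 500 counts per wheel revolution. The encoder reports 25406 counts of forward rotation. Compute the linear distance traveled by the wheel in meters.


revs = 25406/500 = 50.812000
d = revs * 2*pi*r = 50.812000 * 2*pi*0.15 = 47.8892

47.8892 m


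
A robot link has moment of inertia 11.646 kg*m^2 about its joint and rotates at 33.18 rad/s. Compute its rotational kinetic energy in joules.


KE = (1/2)*I*omega^2 = 0.5*11.646*33.18^2 = 6410.6129

6410.6129 J


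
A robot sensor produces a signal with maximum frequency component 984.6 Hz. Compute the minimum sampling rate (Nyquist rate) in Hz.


f_s,min = 2*f_max = 2*984.6 = 1969.2000

1969.2000 Hz


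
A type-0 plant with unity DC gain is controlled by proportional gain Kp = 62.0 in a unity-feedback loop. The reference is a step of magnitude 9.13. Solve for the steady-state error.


e_ss = R/(1 + Kp) = 9.13/(1 + 62.0) = 9.13/63.0000 = 0.1449

0.1449


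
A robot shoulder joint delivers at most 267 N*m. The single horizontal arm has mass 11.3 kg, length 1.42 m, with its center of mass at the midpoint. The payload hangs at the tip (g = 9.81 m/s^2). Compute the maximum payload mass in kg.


tau_arm = m_arm*g*(L/2) = 11.3*9.81*1.42/2 = 78.7056 N*m
tau_payload = tau_max - tau_arm = 267 - 78.7056 = 188.2944
m_payload = tau_payload / (g*L) = 188.2944 / (9.81*1.42) = 13.5170

13.5170 kg


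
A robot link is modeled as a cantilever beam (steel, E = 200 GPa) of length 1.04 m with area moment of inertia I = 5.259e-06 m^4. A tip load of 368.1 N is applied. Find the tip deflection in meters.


delta = F*L^3/(3*E*I) = 368.1*1.04^3/(3*2.000e+11*5.259e-06)
      = 414.0624384/3155400 = 1.3122e-04

1.3122e-04 m


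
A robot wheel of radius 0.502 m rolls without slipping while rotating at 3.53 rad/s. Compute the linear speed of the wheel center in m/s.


v = omega * r = 3.53 * 0.502 = 1.7721

1.7721 m/s


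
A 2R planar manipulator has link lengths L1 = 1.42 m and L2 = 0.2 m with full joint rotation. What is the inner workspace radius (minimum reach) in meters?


r_min = |L1 - L2| = |1.42 - 0.2| = 1.2200

1.2200 m


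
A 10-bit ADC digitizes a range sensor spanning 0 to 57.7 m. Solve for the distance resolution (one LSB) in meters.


res = range / 2^n = 57.7/2^10 = 57.7/1024 = 0.0563

0.0563 m


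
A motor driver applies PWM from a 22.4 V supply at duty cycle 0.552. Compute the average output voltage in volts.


V_avg = V_supply * D = 22.4*0.552 = 12.3648

12.3648 V


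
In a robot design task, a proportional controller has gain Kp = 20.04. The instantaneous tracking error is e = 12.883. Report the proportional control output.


u_P = Kp * e = 20.04 * 12.883 = 258.1753

258.1753


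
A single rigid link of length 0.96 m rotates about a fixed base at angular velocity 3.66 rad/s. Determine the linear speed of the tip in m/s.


v = L*omega = 0.96 * 3.66 = 3.5136

3.5136 m/s


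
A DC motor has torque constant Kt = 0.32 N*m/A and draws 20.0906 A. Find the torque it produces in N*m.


tau = Kt * I = 0.32*20.0906 = 6.4290

6.4290 N*m


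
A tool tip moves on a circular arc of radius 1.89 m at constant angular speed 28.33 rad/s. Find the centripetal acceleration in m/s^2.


a_c = omega^2 * r = 28.33^2 * 1.89 = 1516.8930

1516.8930 m/s^2


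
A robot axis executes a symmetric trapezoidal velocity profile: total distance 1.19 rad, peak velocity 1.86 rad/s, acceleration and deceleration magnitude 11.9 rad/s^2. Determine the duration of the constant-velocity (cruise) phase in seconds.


t_acc = v/a = 0.156303 s, d_acc = v^2/(2a) = 0.145361 rad each
d_cruise = 1.19 - 2*0.145361 = 0.899278 rad
t_cruise = d_cruise/v = 0.899278/1.86 = 0.4835

0.4835 s


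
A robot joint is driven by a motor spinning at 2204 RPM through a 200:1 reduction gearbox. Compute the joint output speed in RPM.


omega_joint = omega_motor / N = 2204 / 200 = 11.0200

11.0200 RPM


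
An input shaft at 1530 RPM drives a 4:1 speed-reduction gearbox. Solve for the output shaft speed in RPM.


omega_out = omega_in / N = 1530 / 4 = 382.5000

382.5000 RPM


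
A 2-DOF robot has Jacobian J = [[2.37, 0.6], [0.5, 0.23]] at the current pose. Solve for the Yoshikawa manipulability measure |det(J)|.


det(J) = 2.37*0.23 - (0.6)*(0.5) = 0.2451
|det(J)| = 0.2451

0.2451


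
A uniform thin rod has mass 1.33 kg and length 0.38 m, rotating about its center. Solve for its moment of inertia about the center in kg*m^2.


I = (1/12)*m*L^2 = (1/12)*1.33*0.38^2 = 0.0160

0.0160 kg*m^2


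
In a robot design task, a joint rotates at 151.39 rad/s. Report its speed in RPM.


RPM = 151.39 * 60/(2*pi) = 1445.6680

1445.6680 RPM


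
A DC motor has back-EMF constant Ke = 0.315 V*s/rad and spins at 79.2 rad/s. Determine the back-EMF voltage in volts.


V_emf = Ke * omega = 0.315*79.2 = 24.9480

24.9480 V


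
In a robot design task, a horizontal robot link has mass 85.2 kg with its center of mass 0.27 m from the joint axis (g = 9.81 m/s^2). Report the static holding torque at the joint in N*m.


tau = m*g*L = 85.2 * 9.81 * 0.27 = 225.6692

225.6692 N*m
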